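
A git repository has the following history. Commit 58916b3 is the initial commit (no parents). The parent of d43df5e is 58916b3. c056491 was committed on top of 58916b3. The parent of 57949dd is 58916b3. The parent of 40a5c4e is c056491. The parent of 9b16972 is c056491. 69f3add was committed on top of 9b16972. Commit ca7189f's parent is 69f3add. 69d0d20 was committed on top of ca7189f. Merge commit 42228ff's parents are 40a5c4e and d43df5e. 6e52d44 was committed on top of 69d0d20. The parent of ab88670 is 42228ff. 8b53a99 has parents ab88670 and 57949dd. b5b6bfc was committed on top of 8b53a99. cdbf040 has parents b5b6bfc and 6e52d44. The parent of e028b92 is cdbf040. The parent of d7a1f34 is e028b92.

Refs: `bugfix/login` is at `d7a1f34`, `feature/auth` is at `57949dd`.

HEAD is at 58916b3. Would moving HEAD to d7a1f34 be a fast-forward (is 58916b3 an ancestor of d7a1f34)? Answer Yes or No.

A fast-forward from 58916b3 to d7a1f34 is possible iff 58916b3 is an ancestor of d7a1f34.
Ancestors of d7a1f34: {40a5c4e, 42228ff, 57949dd, 58916b3, 69d0d20, 69f3add, 6e52d44, 8b53a99, 9b16972, ab88670, b5b6bfc, c056491, ca7189f, cdbf040, d43df5e, d7a1f34, e028b92}.
58916b3 is among them, so fast-forward is possible.

Yes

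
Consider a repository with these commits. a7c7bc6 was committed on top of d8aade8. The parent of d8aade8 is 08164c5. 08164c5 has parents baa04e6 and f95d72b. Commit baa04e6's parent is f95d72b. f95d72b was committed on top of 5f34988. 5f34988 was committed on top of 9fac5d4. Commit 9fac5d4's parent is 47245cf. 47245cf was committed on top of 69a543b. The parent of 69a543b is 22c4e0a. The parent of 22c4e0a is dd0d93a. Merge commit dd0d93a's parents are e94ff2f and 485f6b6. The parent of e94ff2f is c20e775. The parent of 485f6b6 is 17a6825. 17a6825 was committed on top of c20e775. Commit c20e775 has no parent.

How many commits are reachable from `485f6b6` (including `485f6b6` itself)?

Walking parent pointers from 485f6b6: reachable set = {17a6825, 485f6b6, c20e775}.
That is 3 commits.

3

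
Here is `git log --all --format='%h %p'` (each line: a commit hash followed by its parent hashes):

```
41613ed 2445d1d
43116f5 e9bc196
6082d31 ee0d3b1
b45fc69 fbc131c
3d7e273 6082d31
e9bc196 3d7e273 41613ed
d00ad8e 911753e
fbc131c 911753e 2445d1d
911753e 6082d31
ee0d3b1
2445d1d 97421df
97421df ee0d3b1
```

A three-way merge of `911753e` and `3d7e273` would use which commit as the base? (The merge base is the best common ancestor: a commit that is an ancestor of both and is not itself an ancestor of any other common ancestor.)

6082d31

Ancestors of 911753e: {6082d31, 911753e, ee0d3b1}.
Ancestors of 3d7e273: {3d7e273, 6082d31, ee0d3b1}.
Common ancestors: {6082d31, ee0d3b1}.
Among these, 6082d31 is not an ancestor of any other common ancestor — it is the merge base.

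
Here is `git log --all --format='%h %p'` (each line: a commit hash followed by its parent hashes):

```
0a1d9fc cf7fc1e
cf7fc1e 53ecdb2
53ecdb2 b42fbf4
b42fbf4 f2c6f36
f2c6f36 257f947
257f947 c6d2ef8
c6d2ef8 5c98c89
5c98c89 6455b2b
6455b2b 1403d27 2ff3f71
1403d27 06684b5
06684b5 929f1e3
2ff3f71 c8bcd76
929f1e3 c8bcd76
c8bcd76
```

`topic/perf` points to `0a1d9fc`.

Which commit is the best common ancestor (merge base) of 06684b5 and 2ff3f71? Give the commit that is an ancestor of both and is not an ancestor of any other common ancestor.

Ancestors of 06684b5: {06684b5, 929f1e3, c8bcd76}.
Ancestors of 2ff3f71: {2ff3f71, c8bcd76}.
Common ancestors: {c8bcd76}.
The only common ancestor is c8bcd76, so it is the merge base.

c8bcd76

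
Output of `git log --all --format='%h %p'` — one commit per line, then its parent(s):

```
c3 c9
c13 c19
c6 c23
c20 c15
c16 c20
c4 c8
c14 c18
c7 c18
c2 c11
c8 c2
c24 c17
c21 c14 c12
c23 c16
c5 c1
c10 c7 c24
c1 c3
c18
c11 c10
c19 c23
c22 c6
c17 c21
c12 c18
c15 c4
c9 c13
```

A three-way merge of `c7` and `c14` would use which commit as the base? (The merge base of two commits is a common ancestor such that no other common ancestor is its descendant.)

Ancestors of c7: {c18, c7}.
Ancestors of c14: {c14, c18}.
Common ancestors: {c18}.
The only common ancestor is c18, so it is the merge base.

c18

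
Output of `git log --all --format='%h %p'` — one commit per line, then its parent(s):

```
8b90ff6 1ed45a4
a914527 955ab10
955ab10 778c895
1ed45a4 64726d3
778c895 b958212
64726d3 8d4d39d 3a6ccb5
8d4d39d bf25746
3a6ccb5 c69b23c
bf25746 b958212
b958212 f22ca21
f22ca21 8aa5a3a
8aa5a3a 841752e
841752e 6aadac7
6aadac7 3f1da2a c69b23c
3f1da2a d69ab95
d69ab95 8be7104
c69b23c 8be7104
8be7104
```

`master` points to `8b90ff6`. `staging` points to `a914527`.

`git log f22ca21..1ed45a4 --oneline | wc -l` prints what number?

6

Reachable from 1ed45a4: {1ed45a4, 3a6ccb5, 3f1da2a, 64726d3, 6aadac7, 841752e, 8aa5a3a, 8be7104, 8d4d39d, b958212, bf25746, c69b23c, d69ab95, f22ca21}.
Reachable from f22ca21: {3f1da2a, 6aadac7, 841752e, 8aa5a3a, 8be7104, c69b23c, d69ab95, f22ca21}.
In 1ed45a4's history but not f22ca21's: {1ed45a4, 3a6ccb5, 64726d3, 8d4d39d, b958212, bf25746} — 6 commits.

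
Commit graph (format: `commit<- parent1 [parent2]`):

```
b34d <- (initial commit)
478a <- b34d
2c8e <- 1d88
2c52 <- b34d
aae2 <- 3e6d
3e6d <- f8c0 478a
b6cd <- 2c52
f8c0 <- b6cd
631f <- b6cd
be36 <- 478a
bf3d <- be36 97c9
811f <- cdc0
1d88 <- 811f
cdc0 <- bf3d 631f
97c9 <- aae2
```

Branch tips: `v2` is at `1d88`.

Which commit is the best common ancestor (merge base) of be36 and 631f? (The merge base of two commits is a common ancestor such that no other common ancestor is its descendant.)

Ancestors of be36: {478a, b34d, be36}.
Ancestors of 631f: {2c52, 631f, b34d, b6cd}.
Common ancestors: {b34d}.
The only common ancestor is b34d, so it is the merge base.

b34d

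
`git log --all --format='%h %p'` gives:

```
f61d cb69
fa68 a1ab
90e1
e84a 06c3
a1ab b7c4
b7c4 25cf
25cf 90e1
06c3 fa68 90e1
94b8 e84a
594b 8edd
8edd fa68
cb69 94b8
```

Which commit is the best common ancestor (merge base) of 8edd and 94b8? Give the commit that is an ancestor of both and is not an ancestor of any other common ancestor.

Ancestors of 8edd: {25cf, 8edd, 90e1, a1ab, b7c4, fa68}.
Ancestors of 94b8: {06c3, 25cf, 90e1, 94b8, a1ab, b7c4, e84a, fa68}.
Common ancestors: {25cf, 90e1, a1ab, b7c4, fa68}.
Among these, fa68 is not an ancestor of any other common ancestor — it is the merge base.

fa68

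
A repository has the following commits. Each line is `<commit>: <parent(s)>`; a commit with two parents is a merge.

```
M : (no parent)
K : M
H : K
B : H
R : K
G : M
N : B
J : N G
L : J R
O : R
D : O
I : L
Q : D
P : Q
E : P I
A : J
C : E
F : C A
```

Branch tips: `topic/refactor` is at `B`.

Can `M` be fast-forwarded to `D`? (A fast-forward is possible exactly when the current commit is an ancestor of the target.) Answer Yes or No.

Yes

A fast-forward from M to D is possible iff M is an ancestor of D.
Ancestors of D: {D, K, M, O, R}.
M is among them, so fast-forward is possible.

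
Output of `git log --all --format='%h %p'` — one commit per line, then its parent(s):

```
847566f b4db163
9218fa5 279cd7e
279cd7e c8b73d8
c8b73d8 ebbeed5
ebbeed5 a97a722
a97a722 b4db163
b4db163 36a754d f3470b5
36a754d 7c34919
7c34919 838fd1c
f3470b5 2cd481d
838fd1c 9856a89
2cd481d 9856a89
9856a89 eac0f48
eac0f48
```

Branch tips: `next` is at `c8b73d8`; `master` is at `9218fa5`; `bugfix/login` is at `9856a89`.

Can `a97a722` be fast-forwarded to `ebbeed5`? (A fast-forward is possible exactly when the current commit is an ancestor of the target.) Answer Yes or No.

Yes

A fast-forward from a97a722 to ebbeed5 is possible iff a97a722 is an ancestor of ebbeed5.
Ancestors of ebbeed5: {2cd481d, 36a754d, 7c34919, 838fd1c, 9856a89, a97a722, b4db163, eac0f48, ebbeed5, f3470b5}.
a97a722 is among them, so fast-forward is possible.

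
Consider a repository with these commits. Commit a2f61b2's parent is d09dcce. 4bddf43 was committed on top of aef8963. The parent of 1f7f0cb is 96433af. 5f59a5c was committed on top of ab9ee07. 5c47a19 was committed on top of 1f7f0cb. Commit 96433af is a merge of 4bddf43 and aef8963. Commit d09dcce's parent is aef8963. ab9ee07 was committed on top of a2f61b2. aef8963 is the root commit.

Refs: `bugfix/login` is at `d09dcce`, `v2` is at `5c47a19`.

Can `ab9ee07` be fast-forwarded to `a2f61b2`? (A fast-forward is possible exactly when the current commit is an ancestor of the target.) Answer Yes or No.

No

A fast-forward from ab9ee07 to a2f61b2 is possible iff ab9ee07 is an ancestor of a2f61b2.
Ancestors of a2f61b2: {a2f61b2, aef8963, d09dcce}.
ab9ee07 is not among them, so fast-forward is not possible.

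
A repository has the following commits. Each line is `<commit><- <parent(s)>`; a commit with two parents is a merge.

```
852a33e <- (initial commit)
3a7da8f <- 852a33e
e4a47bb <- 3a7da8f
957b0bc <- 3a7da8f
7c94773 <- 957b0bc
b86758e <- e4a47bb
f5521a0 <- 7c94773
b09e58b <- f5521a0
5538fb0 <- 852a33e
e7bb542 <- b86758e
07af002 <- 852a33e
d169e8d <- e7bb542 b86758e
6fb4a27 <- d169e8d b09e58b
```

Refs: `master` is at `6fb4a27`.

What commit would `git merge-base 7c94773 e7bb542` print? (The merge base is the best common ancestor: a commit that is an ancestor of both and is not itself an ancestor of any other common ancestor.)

3a7da8f

Ancestors of 7c94773: {3a7da8f, 7c94773, 852a33e, 957b0bc}.
Ancestors of e7bb542: {3a7da8f, 852a33e, b86758e, e4a47bb, e7bb542}.
Common ancestors: {3a7da8f, 852a33e}.
Among these, 3a7da8f is not an ancestor of any other common ancestor — it is the merge base.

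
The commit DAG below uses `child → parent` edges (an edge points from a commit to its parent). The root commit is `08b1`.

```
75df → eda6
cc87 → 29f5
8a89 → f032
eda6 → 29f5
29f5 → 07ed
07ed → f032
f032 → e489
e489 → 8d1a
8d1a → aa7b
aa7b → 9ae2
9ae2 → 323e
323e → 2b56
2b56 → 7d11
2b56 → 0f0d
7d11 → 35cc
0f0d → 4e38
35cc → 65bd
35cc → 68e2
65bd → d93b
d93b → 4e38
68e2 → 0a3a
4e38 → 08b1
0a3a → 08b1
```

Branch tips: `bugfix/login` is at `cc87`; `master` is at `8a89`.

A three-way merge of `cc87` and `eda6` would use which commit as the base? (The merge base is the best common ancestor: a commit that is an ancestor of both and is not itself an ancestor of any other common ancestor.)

29f5

Ancestors of cc87: {07ed, 08b1, 0a3a, 0f0d, 29f5, 2b56, 323e, 35cc, 4e38, 65bd, 68e2, 7d11, 8d1a, 9ae2, aa7b, cc87, d93b, e489, f032}.
Ancestors of eda6: {07ed, 08b1, 0a3a, 0f0d, 29f5, 2b56, 323e, 35cc, 4e38, 65bd, 68e2, 7d11, 8d1a, 9ae2, aa7b, d93b, e489, eda6, f032}.
Common ancestors: {07ed, 08b1, 0a3a, 0f0d, 29f5, 2b56, 323e, 35cc, 4e38, 65bd, 68e2, 7d11, 8d1a, 9ae2, aa7b, d93b, e489, f032}.
Among these, 29f5 is not an ancestor of any other common ancestor — it is the merge base.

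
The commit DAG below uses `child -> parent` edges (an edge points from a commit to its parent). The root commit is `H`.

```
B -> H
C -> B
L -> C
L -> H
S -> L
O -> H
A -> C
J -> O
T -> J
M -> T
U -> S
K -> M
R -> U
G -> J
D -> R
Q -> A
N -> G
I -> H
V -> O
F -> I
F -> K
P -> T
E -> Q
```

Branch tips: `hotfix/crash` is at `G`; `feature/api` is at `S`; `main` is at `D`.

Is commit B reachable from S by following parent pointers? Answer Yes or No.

Yes

Ancestors of S (commits reachable by following parents): {B, C, H, L, S}.
B is in that set, so it is an ancestor of S.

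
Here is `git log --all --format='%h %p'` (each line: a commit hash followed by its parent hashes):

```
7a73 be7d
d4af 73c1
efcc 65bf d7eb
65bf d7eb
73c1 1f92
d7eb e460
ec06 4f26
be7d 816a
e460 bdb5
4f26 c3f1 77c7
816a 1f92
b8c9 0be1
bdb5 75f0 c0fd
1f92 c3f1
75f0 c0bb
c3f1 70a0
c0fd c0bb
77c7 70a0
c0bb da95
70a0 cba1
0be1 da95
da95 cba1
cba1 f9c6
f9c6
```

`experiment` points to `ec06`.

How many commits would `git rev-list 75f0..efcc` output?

Reachable from efcc: {65bf, 75f0, bdb5, c0bb, c0fd, cba1, d7eb, da95, e460, efcc, f9c6}.
Reachable from 75f0: {75f0, c0bb, cba1, da95, f9c6}.
In efcc's history but not 75f0's: {65bf, bdb5, c0fd, d7eb, e460, efcc} — 6 commits.

6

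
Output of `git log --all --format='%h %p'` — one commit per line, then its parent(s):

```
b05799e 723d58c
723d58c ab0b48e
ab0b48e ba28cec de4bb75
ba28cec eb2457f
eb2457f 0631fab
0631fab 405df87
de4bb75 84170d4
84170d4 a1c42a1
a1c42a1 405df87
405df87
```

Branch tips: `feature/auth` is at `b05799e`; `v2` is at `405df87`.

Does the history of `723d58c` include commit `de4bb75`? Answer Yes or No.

Yes

Ancestors of 723d58c (commits reachable by following parents): {0631fab, 405df87, 723d58c, 84170d4, a1c42a1, ab0b48e, ba28cec, de4bb75, eb2457f}.
de4bb75 is in that set, so it is an ancestor of 723d58c.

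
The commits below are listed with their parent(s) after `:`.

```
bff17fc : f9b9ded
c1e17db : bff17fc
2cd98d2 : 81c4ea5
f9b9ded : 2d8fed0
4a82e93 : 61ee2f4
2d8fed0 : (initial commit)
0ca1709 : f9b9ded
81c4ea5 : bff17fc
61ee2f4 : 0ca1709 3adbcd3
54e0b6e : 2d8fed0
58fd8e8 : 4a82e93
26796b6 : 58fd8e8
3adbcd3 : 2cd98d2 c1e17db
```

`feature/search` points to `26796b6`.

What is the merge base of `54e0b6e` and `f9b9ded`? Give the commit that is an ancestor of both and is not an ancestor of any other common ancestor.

Ancestors of 54e0b6e: {2d8fed0, 54e0b6e}.
Ancestors of f9b9ded: {2d8fed0, f9b9ded}.
Common ancestors: {2d8fed0}.
The only common ancestor is 2d8fed0, so it is the merge base.

2d8fed0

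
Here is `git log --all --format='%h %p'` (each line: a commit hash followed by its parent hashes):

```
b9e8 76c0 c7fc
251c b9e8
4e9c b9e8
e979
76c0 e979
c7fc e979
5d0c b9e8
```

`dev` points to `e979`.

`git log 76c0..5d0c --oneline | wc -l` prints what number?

Reachable from 5d0c: {5d0c, 76c0, b9e8, c7fc, e979}.
Reachable from 76c0: {76c0, e979}.
In 5d0c's history but not 76c0's: {5d0c, b9e8, c7fc} — 3 commits.

3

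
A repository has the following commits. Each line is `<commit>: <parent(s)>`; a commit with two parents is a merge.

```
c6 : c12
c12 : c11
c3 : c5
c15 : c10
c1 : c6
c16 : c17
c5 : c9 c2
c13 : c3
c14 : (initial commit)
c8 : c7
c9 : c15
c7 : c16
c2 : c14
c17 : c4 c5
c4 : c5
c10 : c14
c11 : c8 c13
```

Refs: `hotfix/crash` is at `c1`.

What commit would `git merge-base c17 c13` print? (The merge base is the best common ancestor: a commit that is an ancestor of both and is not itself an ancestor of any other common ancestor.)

Ancestors of c17: {c10, c14, c15, c17, c2, c4, c5, c9}.
Ancestors of c13: {c10, c13, c14, c15, c2, c3, c5, c9}.
Common ancestors: {c10, c14, c15, c2, c5, c9}.
Among these, c5 is not an ancestor of any other common ancestor — it is the merge base.

c5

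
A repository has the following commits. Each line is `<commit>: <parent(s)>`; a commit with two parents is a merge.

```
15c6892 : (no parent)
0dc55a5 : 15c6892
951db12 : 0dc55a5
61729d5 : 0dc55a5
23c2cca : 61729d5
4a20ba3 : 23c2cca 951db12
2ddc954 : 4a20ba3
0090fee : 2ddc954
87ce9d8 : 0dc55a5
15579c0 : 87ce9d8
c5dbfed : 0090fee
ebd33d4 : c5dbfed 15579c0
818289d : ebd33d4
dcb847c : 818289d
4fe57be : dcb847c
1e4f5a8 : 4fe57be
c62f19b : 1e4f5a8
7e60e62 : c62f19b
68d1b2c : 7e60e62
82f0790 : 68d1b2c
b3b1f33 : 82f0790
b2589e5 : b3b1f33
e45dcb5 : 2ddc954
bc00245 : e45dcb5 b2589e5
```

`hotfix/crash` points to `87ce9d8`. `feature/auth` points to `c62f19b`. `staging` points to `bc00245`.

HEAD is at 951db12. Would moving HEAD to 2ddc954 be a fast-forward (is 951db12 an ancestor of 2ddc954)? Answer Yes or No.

A fast-forward from 951db12 to 2ddc954 is possible iff 951db12 is an ancestor of 2ddc954.
Ancestors of 2ddc954: {0dc55a5, 15c6892, 23c2cca, 2ddc954, 4a20ba3, 61729d5, 951db12}.
951db12 is among them, so fast-forward is possible.

Yes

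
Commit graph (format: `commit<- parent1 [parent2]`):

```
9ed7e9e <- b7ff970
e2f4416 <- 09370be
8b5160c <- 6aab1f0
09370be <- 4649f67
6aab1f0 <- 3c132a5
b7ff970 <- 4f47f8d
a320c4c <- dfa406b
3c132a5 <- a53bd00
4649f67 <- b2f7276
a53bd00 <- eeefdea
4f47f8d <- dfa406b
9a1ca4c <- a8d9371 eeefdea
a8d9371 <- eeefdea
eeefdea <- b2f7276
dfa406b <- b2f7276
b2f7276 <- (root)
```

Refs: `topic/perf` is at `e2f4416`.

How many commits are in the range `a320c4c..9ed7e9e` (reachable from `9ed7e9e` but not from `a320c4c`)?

Reachable from 9ed7e9e: {4f47f8d, 9ed7e9e, b2f7276, b7ff970, dfa406b}.
Reachable from a320c4c: {a320c4c, b2f7276, dfa406b}.
In 9ed7e9e's history but not a320c4c's: {4f47f8d, 9ed7e9e, b7ff970} — 3 commits.

3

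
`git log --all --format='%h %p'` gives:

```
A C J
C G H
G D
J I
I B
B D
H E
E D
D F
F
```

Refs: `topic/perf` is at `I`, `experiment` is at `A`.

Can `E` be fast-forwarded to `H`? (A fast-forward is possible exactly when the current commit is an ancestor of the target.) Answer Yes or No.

A fast-forward from E to H is possible iff E is an ancestor of H.
Ancestors of H: {D, E, F, H}.
E is among them, so fast-forward is possible.

Yes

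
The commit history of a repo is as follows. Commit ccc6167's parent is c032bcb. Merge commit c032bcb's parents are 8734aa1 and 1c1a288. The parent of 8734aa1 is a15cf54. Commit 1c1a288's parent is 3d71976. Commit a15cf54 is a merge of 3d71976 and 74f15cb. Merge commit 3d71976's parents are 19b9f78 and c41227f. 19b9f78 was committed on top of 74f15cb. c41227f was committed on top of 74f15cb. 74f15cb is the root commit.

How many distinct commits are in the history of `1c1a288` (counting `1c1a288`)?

Walking parent pointers from 1c1a288: reachable set = {19b9f78, 1c1a288, 3d71976, 74f15cb, c41227f}.
That is 5 commits.

5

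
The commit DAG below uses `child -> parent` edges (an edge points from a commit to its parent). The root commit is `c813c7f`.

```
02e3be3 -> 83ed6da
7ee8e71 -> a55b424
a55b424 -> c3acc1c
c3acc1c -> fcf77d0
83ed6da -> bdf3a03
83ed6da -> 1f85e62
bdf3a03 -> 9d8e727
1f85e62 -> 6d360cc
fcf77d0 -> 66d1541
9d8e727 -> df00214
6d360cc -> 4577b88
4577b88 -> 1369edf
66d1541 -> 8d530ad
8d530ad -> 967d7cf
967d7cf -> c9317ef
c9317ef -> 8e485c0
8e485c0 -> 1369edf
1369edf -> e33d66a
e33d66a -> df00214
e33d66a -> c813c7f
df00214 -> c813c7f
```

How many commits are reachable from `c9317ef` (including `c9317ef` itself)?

Walking parent pointers from c9317ef: reachable set = {1369edf, 8e485c0, c813c7f, c9317ef, df00214, e33d66a}.
That is 6 commits.

6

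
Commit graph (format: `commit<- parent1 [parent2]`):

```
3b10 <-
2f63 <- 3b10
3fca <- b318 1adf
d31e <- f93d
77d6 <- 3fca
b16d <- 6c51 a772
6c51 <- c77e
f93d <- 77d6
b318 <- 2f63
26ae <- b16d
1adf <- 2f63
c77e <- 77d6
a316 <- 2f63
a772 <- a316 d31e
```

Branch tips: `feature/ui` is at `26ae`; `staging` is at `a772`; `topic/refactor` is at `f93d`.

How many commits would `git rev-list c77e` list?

Walking parent pointers from c77e: reachable set = {1adf, 2f63, 3b10, 3fca, 77d6, b318, c77e}.
That is 7 commits.

7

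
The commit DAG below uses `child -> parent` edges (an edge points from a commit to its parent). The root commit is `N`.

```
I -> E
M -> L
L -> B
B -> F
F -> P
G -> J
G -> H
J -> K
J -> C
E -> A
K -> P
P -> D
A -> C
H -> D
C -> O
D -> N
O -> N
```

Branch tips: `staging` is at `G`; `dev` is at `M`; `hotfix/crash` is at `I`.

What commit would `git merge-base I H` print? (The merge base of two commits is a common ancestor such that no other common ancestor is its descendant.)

Ancestors of I: {A, C, E, I, N, O}.
Ancestors of H: {D, H, N}.
Common ancestors: {N}.
The only common ancestor is N, so it is the merge base.

N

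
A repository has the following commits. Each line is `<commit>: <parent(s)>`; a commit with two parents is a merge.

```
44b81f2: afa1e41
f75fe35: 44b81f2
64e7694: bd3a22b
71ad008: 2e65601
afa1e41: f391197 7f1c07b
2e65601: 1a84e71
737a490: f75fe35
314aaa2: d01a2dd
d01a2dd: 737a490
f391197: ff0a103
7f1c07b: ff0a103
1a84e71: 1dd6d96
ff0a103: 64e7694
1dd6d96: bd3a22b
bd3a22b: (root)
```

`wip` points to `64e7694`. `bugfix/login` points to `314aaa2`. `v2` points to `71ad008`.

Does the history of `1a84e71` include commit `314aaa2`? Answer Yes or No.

No

Ancestors of 1a84e71: {1a84e71, 1dd6d96, bd3a22b}.
314aaa2 is not in that set, so it is not an ancestor of 1a84e71.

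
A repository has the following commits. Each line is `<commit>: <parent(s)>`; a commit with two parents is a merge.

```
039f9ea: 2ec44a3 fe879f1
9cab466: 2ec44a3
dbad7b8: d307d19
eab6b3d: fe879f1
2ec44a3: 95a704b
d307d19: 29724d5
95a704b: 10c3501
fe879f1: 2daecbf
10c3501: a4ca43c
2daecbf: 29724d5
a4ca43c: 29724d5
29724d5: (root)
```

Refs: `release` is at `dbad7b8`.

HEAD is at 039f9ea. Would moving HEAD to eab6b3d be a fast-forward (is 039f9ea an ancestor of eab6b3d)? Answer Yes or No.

A fast-forward from 039f9ea to eab6b3d is possible iff 039f9ea is an ancestor of eab6b3d.
Ancestors of eab6b3d: {29724d5, 2daecbf, eab6b3d, fe879f1}.
039f9ea is not among them, so fast-forward is not possible.

No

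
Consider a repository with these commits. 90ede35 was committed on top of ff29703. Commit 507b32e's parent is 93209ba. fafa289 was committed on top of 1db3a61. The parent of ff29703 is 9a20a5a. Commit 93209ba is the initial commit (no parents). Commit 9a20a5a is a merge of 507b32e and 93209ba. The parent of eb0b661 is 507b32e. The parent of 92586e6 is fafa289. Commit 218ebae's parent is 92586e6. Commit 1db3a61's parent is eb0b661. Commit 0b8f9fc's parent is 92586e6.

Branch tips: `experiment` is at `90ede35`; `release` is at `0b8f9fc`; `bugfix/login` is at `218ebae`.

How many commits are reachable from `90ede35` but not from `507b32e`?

3

Reachable from 90ede35: {507b32e, 90ede35, 93209ba, 9a20a5a, ff29703}.
Reachable from 507b32e: {507b32e, 93209ba}.
In 90ede35's history but not 507b32e's: {90ede35, 9a20a5a, ff29703} — 3 commits.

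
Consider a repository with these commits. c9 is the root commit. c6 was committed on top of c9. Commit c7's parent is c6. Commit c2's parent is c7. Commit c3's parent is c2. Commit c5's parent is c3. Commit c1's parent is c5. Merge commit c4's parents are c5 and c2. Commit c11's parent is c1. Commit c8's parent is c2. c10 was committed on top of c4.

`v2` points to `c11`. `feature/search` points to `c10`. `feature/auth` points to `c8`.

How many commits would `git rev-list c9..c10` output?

Reachable from c10: {c10, c2, c3, c4, c5, c6, c7, c9}.
Reachable from c9: {c9}.
In c10's history but not c9's: {c10, c2, c3, c4, c5, c6, c7} — 7 commits.

7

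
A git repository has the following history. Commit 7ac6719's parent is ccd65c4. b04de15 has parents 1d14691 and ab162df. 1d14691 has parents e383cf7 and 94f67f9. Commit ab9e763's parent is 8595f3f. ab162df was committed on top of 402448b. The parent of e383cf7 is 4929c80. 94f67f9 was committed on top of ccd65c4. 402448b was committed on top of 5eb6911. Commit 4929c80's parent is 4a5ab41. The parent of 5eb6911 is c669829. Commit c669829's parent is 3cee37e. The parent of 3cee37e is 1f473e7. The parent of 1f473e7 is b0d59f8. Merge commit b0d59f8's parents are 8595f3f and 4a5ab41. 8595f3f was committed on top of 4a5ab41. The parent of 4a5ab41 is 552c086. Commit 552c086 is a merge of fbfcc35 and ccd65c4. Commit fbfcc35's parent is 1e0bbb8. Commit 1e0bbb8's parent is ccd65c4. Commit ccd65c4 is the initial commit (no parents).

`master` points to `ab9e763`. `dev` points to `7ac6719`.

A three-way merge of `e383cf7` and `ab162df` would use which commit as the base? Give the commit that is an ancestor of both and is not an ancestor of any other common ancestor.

Ancestors of e383cf7: {1e0bbb8, 4929c80, 4a5ab41, 552c086, ccd65c4, e383cf7, fbfcc35}.
Ancestors of ab162df: {1e0bbb8, 1f473e7, 3cee37e, 402448b, 4a5ab41, 552c086, 5eb6911, 8595f3f, ab162df, b0d59f8, c669829, ccd65c4, fbfcc35}.
Common ancestors: {1e0bbb8, 4a5ab41, 552c086, ccd65c4, fbfcc35}.
Among these, 4a5ab41 is not an ancestor of any other common ancestor — it is the merge base.

4a5ab41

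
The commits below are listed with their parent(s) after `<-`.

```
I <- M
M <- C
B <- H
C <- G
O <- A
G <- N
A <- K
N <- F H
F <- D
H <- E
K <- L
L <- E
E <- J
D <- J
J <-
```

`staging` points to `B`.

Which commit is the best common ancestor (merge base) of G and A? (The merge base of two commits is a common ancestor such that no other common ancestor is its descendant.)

E

Ancestors of G: {D, E, F, G, H, J, N}.
Ancestors of A: {A, E, J, K, L}.
Common ancestors: {E, J}.
Among these, E is not an ancestor of any other common ancestor — it is the merge base.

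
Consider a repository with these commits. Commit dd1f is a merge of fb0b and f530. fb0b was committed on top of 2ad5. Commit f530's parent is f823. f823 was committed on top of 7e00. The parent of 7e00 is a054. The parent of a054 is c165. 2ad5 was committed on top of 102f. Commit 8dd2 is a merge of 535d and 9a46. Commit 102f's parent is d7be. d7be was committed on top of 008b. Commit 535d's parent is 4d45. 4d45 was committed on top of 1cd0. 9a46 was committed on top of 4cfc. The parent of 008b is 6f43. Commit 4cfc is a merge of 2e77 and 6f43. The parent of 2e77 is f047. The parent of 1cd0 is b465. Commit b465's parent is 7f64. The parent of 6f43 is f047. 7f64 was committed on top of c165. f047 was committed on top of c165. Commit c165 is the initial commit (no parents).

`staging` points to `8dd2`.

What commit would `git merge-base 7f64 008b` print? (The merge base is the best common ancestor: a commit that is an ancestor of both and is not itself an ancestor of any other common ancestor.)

Ancestors of 7f64: {7f64, c165}.
Ancestors of 008b: {008b, 6f43, c165, f047}.
Common ancestors: {c165}.
The only common ancestor is c165, so it is the merge base.

c165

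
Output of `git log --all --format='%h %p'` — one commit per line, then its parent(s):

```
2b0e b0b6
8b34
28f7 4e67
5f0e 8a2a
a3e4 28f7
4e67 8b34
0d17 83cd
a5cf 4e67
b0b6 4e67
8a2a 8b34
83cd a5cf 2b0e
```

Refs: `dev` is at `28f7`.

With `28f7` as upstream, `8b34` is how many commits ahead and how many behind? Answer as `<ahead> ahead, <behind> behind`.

0 ahead, 2 behind

Reachable from 8b34: {8b34}.
Reachable from 28f7: {28f7, 4e67, 8b34}.
Only in 8b34's history (ahead): {} — 0.
Only in 28f7's history (behind): {28f7, 4e67} — 2.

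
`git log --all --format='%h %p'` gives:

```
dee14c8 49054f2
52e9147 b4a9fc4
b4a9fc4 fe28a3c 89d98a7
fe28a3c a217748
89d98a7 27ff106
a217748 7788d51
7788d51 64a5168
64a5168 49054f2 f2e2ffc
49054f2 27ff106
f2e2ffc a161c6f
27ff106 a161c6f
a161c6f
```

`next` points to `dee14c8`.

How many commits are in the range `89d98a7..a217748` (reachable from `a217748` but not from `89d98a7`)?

Reachable from a217748: {27ff106, 49054f2, 64a5168, 7788d51, a161c6f, a217748, f2e2ffc}.
Reachable from 89d98a7: {27ff106, 89d98a7, a161c6f}.
In a217748's history but not 89d98a7's: {49054f2, 64a5168, 7788d51, a217748, f2e2ffc} — 5 commits.

5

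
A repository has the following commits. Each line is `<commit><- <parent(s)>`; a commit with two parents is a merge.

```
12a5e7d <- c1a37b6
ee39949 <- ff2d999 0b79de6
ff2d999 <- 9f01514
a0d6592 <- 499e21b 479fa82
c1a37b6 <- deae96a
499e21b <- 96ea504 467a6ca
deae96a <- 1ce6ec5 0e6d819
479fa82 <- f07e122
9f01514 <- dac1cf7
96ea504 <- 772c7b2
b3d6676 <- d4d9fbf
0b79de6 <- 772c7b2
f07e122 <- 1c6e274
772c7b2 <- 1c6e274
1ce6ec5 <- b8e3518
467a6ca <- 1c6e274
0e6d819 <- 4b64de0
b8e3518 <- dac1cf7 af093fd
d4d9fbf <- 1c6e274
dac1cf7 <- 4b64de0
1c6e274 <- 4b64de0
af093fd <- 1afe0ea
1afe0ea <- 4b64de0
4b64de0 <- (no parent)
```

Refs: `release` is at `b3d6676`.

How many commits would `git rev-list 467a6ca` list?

Walking parent pointers from 467a6ca: reachable set = {1c6e274, 467a6ca, 4b64de0}.
That is 3 commits.

3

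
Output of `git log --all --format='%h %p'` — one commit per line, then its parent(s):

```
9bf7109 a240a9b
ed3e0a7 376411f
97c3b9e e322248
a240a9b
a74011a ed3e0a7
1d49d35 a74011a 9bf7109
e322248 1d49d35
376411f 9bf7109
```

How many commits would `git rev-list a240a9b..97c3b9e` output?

7

Reachable from 97c3b9e: {1d49d35, 376411f, 97c3b9e, 9bf7109, a240a9b, a74011a, e322248, ed3e0a7}.
Reachable from a240a9b: {a240a9b}.
In 97c3b9e's history but not a240a9b's: {1d49d35, 376411f, 97c3b9e, 9bf7109, a74011a, e322248, ed3e0a7} — 7 commits.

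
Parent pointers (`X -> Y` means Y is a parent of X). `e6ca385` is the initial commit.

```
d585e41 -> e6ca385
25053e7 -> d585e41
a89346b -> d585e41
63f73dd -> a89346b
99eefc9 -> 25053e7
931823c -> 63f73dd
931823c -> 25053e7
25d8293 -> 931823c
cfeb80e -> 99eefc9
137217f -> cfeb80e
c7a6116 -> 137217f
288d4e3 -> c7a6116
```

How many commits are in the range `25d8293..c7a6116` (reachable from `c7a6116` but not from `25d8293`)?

4

Reachable from c7a6116: {137217f, 25053e7, 99eefc9, c7a6116, cfeb80e, d585e41, e6ca385}.
Reachable from 25d8293: {25053e7, 25d8293, 63f73dd, 931823c, a89346b, d585e41, e6ca385}.
In c7a6116's history but not 25d8293's: {137217f, 99eefc9, c7a6116, cfeb80e} — 4 commits.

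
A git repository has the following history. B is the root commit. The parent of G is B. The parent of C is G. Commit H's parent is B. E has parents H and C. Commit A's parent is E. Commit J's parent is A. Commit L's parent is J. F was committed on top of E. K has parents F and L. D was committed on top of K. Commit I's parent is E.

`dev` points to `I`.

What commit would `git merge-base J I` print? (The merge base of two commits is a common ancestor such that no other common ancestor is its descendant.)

Ancestors of J: {A, B, C, E, G, H, J}.
Ancestors of I: {B, C, E, G, H, I}.
Common ancestors: {B, C, E, G, H}.
Among these, E is not an ancestor of any other common ancestor — it is the merge base.

E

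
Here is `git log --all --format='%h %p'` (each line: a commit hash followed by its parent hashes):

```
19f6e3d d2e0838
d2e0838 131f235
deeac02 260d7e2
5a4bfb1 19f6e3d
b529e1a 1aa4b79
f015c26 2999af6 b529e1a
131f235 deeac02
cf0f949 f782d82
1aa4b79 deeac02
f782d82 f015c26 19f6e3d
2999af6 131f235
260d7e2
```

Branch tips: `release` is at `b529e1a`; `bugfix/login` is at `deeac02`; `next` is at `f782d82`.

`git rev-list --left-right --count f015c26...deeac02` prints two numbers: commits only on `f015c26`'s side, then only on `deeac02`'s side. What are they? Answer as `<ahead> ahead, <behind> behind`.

5 ahead, 0 behind

Reachable from f015c26: {131f235, 1aa4b79, 260d7e2, 2999af6, b529e1a, deeac02, f015c26}.
Reachable from deeac02: {260d7e2, deeac02}.
Only in f015c26's history (ahead): {131f235, 1aa4b79, 2999af6, b529e1a, f015c26} — 5.
Only in deeac02's history (behind): {} — 0.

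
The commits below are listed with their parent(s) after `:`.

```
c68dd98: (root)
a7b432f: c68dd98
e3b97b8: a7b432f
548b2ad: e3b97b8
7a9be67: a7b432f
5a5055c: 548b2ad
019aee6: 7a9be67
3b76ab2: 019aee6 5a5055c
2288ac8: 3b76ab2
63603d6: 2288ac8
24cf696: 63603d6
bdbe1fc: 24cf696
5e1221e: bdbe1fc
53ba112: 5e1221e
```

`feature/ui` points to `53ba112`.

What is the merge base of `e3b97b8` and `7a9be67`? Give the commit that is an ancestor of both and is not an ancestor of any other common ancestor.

Ancestors of e3b97b8: {a7b432f, c68dd98, e3b97b8}.
Ancestors of 7a9be67: {7a9be67, a7b432f, c68dd98}.
Common ancestors: {a7b432f, c68dd98}.
Among these, a7b432f is not an ancestor of any other common ancestor — it is the merge base.

a7b432f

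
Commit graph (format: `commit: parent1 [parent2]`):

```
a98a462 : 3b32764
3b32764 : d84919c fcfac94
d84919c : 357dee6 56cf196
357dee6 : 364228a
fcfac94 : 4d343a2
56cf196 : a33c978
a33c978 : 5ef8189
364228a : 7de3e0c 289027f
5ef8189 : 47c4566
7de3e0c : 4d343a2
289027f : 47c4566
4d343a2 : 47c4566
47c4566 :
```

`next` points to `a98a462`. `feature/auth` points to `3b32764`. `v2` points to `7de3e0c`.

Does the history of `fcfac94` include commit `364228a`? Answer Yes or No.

Ancestors of fcfac94: {47c4566, 4d343a2, fcfac94}.
364228a is not in that set, so it is not an ancestor of fcfac94.

No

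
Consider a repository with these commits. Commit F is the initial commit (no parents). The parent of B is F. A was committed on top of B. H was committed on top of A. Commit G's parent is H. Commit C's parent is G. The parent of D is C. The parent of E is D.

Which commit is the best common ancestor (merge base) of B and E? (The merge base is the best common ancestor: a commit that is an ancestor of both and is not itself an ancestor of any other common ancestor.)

Ancestors of B: {B, F}.
Ancestors of E: {A, B, C, D, E, F, G, H}.
Common ancestors: {B, F}.
Among these, B is not an ancestor of any other common ancestor — it is the merge base.

B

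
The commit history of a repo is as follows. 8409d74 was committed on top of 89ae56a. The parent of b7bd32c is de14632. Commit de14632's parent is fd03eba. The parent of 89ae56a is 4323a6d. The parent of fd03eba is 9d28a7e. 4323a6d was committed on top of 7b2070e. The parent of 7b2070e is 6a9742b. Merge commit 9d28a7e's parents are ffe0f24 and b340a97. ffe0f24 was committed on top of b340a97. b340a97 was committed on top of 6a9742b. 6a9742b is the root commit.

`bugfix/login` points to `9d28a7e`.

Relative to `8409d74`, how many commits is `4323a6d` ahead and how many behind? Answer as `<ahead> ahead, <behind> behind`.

0 ahead, 2 behind

Reachable from 4323a6d: {4323a6d, 6a9742b, 7b2070e}.
Reachable from 8409d74: {4323a6d, 6a9742b, 7b2070e, 8409d74, 89ae56a}.
Only in 4323a6d's history (ahead): {} — 0.
Only in 8409d74's history (behind): {8409d74, 89ae56a} — 2.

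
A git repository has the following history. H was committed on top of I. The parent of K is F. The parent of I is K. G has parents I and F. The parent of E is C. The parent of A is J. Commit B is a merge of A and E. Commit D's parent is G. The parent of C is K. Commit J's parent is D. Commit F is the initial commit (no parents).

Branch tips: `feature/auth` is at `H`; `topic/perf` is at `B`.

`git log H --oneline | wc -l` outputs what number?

4

Walking parent pointers from H: reachable set = {F, H, I, K}.
That is 4 commits.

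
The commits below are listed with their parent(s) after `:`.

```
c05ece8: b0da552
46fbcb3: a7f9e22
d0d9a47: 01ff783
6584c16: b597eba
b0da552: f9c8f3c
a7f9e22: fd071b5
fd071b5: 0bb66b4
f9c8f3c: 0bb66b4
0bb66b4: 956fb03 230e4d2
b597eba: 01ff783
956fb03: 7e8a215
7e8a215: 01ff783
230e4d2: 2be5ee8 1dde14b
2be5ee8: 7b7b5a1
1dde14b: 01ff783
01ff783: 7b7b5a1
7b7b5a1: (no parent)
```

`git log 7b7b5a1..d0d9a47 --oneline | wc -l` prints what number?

2

Reachable from d0d9a47: {01ff783, 7b7b5a1, d0d9a47}.
Reachable from 7b7b5a1: {7b7b5a1}.
In d0d9a47's history but not 7b7b5a1's: {01ff783, d0d9a47} — 2 commits.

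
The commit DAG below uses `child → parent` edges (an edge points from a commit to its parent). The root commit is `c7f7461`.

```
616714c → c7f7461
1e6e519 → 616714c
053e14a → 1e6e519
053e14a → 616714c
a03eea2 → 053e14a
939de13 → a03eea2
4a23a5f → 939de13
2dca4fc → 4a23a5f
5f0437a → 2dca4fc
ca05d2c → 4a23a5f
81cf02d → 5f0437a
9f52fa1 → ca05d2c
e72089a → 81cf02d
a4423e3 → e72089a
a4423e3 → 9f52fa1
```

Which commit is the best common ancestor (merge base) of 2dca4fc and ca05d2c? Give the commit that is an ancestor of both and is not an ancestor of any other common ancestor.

4a23a5f

Ancestors of 2dca4fc: {053e14a, 1e6e519, 2dca4fc, 4a23a5f, 616714c, 939de13, a03eea2, c7f7461}.
Ancestors of ca05d2c: {053e14a, 1e6e519, 4a23a5f, 616714c, 939de13, a03eea2, c7f7461, ca05d2c}.
Common ancestors: {053e14a, 1e6e519, 4a23a5f, 616714c, 939de13, a03eea2, c7f7461}.
Among these, 4a23a5f is not an ancestor of any other common ancestor — it is the merge base.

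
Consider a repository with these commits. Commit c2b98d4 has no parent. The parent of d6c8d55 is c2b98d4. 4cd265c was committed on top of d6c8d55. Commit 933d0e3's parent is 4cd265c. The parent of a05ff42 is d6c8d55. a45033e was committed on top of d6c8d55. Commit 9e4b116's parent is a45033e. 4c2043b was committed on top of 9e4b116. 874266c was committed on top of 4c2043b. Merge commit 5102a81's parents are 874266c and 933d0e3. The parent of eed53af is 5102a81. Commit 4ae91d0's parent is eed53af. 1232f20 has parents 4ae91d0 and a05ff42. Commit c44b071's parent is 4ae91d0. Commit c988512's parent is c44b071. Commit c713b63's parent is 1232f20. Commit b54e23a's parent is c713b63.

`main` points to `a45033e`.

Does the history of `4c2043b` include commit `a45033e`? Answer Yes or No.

Ancestors of 4c2043b (commits reachable by following parents): {4c2043b, 9e4b116, a45033e, c2b98d4, d6c8d55}.
a45033e is in that set, so it is an ancestor of 4c2043b.

Yes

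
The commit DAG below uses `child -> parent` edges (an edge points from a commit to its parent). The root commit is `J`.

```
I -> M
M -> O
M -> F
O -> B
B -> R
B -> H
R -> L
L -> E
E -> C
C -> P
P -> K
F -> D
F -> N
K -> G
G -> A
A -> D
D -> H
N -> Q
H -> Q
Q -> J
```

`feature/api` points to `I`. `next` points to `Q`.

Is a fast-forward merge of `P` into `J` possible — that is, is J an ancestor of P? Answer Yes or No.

Yes

A fast-forward from J to P is possible iff J is an ancestor of P.
Ancestors of P: {A, D, G, H, J, K, P, Q}.
J is among them, so fast-forward is possible.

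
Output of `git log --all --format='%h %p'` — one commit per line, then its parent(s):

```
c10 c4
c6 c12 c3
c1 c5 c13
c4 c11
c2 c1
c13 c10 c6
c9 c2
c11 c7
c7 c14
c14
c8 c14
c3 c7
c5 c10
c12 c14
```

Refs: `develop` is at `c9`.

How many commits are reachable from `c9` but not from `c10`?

Reachable from c9: {c1, c10, c11, c12, c13, c14, c2, c3, c4, c5, c6, c7, c9}.
Reachable from c10: {c10, c11, c14, c4, c7}.
In c9's history but not c10's: {c1, c12, c13, c2, c3, c5, c6, c9} — 8 commits.

8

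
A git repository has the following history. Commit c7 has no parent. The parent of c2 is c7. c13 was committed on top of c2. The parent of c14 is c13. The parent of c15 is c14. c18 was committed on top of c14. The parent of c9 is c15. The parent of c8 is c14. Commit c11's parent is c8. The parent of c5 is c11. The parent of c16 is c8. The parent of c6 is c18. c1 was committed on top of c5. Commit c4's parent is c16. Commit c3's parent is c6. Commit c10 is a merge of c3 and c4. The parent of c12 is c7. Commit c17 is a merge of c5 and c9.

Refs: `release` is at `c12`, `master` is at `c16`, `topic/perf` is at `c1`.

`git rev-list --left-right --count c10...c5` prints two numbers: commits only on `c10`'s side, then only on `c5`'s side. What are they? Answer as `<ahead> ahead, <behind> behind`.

6 ahead, 2 behind

Reachable from c10: {c10, c13, c14, c16, c18, c2, c3, c4, c6, c7, c8}.
Reachable from c5: {c11, c13, c14, c2, c5, c7, c8}.
Only in c10's history (ahead): {c10, c16, c18, c3, c4, c6} — 6.
Only in c5's history (behind): {c11, c5} — 2.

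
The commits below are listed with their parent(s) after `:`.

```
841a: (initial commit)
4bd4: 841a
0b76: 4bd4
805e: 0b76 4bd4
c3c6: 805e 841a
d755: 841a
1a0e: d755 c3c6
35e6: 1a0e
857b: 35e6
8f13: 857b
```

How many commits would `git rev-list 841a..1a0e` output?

Reachable from 1a0e: {0b76, 1a0e, 4bd4, 805e, 841a, c3c6, d755}.
Reachable from 841a: {841a}.
In 1a0e's history but not 841a's: {0b76, 1a0e, 4bd4, 805e, c3c6, d755} — 6 commits.

6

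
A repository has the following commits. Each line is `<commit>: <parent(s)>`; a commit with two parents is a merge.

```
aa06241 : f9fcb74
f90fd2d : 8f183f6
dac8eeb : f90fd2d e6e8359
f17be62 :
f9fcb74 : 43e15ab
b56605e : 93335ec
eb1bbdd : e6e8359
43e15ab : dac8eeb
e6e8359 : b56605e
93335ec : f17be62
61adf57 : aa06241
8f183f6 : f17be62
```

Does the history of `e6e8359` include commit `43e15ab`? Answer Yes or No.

No

Ancestors of e6e8359: {93335ec, b56605e, e6e8359, f17be62}.
43e15ab is not in that set, so it is not an ancestor of e6e8359.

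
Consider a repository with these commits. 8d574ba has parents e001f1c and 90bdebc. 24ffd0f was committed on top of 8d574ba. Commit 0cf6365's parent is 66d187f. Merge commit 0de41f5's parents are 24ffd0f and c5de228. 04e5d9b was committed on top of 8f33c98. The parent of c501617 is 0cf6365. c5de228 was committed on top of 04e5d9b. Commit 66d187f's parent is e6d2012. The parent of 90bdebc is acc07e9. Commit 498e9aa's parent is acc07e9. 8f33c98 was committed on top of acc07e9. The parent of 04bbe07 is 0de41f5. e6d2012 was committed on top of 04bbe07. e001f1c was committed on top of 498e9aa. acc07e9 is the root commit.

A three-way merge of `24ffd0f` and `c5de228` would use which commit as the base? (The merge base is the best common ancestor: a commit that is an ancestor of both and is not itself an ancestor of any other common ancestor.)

acc07e9

Ancestors of 24ffd0f: {24ffd0f, 498e9aa, 8d574ba, 90bdebc, acc07e9, e001f1c}.
Ancestors of c5de228: {04e5d9b, 8f33c98, acc07e9, c5de228}.
Common ancestors: {acc07e9}.
The only common ancestor is acc07e9, so it is the merge base.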